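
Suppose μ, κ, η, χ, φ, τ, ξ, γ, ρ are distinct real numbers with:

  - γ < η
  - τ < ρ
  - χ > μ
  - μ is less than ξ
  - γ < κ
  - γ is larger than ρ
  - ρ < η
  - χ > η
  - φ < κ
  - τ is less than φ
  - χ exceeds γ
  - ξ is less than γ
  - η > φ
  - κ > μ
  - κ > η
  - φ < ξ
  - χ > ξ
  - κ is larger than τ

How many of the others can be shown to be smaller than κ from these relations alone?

From κ the given relations immediately reach τ, φ, μ, γ, η.
From those, ρ, ξ — 7 in total.
No other element is forced below κ by the given relations, so the count is 7.

7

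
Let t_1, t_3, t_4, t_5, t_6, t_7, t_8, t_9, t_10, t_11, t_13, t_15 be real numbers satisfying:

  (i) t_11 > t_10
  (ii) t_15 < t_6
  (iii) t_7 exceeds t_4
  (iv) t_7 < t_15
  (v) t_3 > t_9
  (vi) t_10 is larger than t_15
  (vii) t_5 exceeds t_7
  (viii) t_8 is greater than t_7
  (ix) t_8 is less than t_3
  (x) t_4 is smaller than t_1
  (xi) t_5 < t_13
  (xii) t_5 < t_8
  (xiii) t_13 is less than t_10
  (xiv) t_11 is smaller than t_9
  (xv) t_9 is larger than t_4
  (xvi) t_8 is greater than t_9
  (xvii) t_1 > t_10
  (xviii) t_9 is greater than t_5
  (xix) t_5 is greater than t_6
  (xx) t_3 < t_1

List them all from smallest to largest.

t_4 < t_7 < t_15 < t_6 < t_5 < t_13 < t_10 < t_11 < t_9 < t_8 < t_3 < t_1

Each adjacent pair is fixed by a given relation: t_4 < t_7; t_7 < t_15; t_15 < t_6; t_6 < t_5; t_5 < t_13; t_13 < t_10; t_10 < t_11; t_11 < t_9; t_9 < t_8; t_8 < t_3; t_3 < t_1. Chaining them end to end gives the full order.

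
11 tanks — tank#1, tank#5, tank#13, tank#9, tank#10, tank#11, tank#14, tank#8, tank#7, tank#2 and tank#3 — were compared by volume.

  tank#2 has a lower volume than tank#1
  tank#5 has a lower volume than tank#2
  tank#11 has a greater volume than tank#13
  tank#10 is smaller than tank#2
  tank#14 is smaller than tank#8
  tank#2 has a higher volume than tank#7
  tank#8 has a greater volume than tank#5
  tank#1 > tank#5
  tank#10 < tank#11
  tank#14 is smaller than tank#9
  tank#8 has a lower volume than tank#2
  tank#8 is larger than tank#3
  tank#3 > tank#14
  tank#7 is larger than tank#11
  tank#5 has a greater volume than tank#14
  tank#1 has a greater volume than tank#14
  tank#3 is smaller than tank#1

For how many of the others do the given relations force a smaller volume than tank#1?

9

The elements the relations force below tank#1 are tank#13, tank#10, tank#14, tank#3, tank#11, tank#5, tank#7, tank#8, tank#2 — no chain reaches any other.
That is 9.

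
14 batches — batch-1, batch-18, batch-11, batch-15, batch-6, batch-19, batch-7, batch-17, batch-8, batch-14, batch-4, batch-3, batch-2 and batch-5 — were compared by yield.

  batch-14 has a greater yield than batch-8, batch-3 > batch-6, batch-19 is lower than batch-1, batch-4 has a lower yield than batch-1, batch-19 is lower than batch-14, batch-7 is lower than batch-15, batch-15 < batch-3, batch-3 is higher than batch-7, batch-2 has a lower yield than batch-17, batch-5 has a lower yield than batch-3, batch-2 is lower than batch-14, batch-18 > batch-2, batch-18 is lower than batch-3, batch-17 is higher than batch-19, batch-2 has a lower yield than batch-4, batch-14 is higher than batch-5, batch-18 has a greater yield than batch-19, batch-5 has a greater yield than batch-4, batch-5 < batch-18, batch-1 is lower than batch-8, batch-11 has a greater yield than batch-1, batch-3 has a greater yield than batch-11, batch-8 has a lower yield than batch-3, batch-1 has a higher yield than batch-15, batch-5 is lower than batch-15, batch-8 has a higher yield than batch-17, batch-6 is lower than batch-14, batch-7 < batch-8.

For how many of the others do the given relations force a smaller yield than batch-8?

8

The elements the relations force below batch-8 are batch-2, batch-19, batch-4, batch-5, batch-7, batch-15, batch-17, batch-1 — no chain reaches any other.
That is 8.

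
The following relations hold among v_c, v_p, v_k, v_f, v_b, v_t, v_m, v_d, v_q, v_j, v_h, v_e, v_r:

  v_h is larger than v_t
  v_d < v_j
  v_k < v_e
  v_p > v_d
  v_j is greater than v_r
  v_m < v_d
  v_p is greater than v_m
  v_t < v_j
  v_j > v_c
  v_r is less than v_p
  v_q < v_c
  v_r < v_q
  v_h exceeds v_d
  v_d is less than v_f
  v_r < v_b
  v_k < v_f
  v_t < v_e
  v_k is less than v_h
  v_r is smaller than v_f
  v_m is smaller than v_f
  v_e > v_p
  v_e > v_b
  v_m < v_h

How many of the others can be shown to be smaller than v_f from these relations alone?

4

The elements the relations force below v_f are v_r, v_m, v_d, v_k — no chain reaches any other.
That is 4.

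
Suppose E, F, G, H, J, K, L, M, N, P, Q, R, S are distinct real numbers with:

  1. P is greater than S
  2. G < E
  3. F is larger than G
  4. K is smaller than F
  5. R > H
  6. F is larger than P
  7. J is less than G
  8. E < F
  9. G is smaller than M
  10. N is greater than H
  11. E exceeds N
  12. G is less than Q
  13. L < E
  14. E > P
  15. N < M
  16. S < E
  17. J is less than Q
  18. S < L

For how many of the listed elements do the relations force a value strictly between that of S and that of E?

Chaining upward from S reaches: L, P, F.
Chaining downward from E reaches: J, H, N, L, G, P.
Strictly between S and E are those in both lists: L, P — 2 elements.

2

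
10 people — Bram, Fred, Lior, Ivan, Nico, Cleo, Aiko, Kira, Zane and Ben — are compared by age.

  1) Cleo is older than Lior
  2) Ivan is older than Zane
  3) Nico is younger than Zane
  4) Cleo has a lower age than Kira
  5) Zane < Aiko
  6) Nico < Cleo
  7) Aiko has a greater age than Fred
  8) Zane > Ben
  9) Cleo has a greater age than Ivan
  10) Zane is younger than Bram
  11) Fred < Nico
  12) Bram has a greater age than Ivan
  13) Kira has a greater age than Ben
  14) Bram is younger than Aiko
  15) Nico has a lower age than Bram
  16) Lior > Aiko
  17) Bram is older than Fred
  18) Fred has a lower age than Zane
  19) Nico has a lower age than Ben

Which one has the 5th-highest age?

Piecing the relations together gives one ordering: Fred < Nico < Ben < Zane < Ivan < Bram < Aiko < Lior < Cleo < Kira.
Counting 5 from the largest end gives Bram.

Bram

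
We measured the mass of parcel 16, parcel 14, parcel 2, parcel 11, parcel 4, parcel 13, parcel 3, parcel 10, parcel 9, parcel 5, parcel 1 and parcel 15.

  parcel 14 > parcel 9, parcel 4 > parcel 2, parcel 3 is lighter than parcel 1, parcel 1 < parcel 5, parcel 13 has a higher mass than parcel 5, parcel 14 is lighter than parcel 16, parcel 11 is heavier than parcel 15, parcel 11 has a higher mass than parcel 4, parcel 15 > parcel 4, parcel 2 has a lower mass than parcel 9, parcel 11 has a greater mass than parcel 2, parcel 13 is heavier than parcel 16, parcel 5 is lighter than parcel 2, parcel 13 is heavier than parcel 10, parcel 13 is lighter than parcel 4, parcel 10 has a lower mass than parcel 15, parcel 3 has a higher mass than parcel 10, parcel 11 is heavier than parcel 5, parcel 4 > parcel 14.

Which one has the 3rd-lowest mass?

parcel 1

Chaining the given pairs: parcel 10 < parcel 3 < parcel 1 < parcel 5 < parcel 2 < parcel 9 < parcel 14 < parcel 16 < parcel 13 < parcel 4 < parcel 15 < parcel 11.
The 3rd smallest is parcel 1.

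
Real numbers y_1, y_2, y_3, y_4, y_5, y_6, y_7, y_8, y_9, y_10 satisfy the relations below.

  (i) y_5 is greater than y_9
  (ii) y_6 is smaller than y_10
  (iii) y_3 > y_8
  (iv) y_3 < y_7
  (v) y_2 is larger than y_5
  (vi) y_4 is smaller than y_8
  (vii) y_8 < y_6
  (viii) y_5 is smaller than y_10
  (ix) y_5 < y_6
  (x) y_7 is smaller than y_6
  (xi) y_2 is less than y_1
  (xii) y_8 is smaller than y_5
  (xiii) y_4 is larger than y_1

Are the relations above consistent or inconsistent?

inconsistent

Chaining the given relations yields y_5 < y_2 < y_1 < y_4 < y_8, so y_5 < y_8. But one relation states y_8 < y_5. These cannot both hold.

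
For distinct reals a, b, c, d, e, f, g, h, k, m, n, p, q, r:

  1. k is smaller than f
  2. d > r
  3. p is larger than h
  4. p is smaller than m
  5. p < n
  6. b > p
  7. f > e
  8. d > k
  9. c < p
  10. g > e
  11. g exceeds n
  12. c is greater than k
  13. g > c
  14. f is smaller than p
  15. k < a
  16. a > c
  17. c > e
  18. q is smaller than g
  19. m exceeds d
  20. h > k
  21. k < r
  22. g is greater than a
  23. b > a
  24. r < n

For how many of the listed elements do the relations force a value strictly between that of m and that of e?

3

Chaining upward from e reaches: c, f, p, n, a, b, g.
Chaining downward from m reaches: k, h, c, r, f, p, d.
Strictly between e and m are those in both lists: c, f, p — 3 elements.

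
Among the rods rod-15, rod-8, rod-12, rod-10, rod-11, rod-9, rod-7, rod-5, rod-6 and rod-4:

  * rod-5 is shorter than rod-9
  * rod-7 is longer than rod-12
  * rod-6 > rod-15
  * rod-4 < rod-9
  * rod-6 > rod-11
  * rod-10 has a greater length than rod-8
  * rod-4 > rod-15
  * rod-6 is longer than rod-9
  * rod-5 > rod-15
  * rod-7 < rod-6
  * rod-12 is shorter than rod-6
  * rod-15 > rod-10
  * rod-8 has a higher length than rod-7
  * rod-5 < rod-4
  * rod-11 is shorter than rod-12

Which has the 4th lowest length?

rod-8

Piecing the relations together gives one ordering: rod-11 < rod-12 < rod-7 < rod-8 < rod-10 < rod-15 < rod-5 < rod-4 < rod-9 < rod-6.
Counting 4 from the smallest end gives rod-8.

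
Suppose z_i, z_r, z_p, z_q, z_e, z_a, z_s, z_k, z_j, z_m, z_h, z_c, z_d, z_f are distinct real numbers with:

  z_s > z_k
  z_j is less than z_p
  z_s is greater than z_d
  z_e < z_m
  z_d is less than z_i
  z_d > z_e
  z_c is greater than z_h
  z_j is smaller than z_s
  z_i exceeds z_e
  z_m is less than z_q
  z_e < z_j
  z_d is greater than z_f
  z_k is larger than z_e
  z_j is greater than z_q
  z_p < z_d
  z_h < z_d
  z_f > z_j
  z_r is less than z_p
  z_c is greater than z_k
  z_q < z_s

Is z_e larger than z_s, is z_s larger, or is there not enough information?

Link the given pairs in sequence: z_e < z_m; z_m < z_q; z_q < z_j; z_j < z_f; z_f < z_d; z_d < z_s.
Together: z_e < z_m < z_q < z_j < z_f < z_d < z_s.
So z_s is larger.

z_s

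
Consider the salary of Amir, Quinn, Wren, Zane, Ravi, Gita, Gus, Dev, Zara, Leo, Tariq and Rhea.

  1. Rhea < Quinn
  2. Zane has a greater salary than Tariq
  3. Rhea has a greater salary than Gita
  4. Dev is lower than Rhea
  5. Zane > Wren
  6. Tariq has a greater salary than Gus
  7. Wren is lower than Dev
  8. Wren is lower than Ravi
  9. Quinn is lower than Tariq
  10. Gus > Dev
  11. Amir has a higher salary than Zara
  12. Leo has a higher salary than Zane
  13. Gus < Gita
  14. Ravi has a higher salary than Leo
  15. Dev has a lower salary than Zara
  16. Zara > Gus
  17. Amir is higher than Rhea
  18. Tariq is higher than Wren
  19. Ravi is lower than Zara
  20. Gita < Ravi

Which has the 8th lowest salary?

Zane

Chaining the given pairs: Wren < Dev < Gus < Gita < Rhea < Quinn < Tariq < Zane < Leo < Ravi < Zara < Amir.
Counting 8 from the smallest end gives Zane.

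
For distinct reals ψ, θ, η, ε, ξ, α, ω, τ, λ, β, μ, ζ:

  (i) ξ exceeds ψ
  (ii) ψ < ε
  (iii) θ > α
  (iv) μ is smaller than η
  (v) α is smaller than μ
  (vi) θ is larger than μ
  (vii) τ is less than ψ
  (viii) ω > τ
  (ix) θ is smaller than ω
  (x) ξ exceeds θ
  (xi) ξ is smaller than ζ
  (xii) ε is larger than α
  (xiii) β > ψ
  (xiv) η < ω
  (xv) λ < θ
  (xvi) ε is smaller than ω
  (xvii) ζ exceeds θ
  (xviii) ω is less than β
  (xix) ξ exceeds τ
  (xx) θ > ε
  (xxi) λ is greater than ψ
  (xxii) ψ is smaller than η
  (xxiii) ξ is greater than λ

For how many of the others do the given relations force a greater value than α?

8

From α the given relations immediately reach μ, ε, θ.
From those, η, ω, ξ, ζ — 7 in total.
From those, β — 8 in total.
No other element is forced above α by the given relations, so the count is 8.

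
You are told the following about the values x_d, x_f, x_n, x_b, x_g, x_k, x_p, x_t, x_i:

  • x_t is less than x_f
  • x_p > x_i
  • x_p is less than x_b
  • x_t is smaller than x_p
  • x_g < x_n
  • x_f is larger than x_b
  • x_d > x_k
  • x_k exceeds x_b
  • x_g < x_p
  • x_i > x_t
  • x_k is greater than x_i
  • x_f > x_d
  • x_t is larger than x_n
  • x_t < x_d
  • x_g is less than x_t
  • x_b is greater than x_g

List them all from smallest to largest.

Each adjacent pair is fixed by a given relation: x_g < x_n; x_n < x_t; x_t < x_i; x_i < x_p; x_p < x_b; x_b < x_k; x_k < x_d; x_d < x_f. Chaining them end to end gives the full order.

x_g < x_n < x_t < x_i < x_p < x_b < x_k < x_d < x_f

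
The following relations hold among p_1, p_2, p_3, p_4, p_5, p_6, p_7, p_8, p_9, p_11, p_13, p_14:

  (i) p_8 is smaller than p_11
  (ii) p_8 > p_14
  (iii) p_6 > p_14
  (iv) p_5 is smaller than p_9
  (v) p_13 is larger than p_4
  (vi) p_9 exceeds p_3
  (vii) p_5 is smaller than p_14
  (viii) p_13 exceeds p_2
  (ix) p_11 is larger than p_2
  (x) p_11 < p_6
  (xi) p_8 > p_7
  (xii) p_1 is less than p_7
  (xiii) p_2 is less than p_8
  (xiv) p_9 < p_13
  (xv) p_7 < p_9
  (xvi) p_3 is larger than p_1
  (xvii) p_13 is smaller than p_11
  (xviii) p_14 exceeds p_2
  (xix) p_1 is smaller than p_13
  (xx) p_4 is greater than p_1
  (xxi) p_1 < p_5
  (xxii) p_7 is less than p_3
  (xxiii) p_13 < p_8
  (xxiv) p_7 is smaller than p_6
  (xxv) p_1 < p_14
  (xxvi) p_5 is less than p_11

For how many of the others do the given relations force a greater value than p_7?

6

From p_7 the given relations immediately reach p_3, p_9, p_8, p_6.
From those, p_13, p_11 — 6 in total.
Nothing else is reachable above p_7; 6 in all.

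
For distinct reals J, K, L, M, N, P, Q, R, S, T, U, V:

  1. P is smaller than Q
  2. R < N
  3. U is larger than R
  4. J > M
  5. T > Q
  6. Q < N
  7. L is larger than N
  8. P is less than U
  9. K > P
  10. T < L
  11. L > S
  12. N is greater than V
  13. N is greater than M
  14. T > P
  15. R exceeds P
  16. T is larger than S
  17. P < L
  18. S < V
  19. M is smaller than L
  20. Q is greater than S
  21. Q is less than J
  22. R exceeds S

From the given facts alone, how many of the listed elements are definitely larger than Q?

4

Directly above Q: N, T, J.
One step further: L (4 so far).
No other element is forced above Q by the given relations, so the count is 4.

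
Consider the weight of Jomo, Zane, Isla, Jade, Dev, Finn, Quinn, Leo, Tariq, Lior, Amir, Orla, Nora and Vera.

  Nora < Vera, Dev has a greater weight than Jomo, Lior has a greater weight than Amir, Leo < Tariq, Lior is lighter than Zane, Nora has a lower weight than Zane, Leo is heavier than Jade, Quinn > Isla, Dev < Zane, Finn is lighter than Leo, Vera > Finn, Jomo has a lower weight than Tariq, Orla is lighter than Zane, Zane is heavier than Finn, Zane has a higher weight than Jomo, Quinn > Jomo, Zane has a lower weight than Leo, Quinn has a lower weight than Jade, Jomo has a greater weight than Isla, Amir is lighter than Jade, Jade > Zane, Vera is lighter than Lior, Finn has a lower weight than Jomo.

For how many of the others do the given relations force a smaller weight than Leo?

12

The elements the relations force below Leo are Finn, Nora, Vera, Orla, Isla, Jomo, Amir, Lior, Dev, Quinn, Zane, Jade — no chain reaches any other.
That is 12.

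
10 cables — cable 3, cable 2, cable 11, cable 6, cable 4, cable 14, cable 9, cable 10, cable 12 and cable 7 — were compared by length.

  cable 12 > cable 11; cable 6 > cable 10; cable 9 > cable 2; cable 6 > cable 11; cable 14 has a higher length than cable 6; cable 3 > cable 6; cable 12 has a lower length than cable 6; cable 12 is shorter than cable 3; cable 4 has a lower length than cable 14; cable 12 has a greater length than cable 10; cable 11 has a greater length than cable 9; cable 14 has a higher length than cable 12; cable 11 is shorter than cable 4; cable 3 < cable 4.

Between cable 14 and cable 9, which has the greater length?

cable 14

cable 9 < cable 11 and cable 11 < cable 6 give cable 9 < cable 6.
Then cable 6 < cable 3 extends the chain to cable 3.
Then cable 3 < cable 4 extends the chain to cable 4.
Then cable 4 < cable 14 extends the chain to cable 14.
So cable 9 < cable 14; cable 14 is the longer of the two.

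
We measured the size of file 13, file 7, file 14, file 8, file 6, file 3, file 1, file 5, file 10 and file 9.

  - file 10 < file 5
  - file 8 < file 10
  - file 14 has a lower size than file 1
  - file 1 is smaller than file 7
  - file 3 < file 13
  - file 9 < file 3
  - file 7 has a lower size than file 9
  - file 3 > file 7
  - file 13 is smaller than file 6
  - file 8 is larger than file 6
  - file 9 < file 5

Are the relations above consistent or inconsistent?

consistent

Every relation is compatible with file 14 < file 1 < file 7 < file 9 < file 3 < file 13 < file 6 < file 8 < file 10 < file 5; the set is consistent.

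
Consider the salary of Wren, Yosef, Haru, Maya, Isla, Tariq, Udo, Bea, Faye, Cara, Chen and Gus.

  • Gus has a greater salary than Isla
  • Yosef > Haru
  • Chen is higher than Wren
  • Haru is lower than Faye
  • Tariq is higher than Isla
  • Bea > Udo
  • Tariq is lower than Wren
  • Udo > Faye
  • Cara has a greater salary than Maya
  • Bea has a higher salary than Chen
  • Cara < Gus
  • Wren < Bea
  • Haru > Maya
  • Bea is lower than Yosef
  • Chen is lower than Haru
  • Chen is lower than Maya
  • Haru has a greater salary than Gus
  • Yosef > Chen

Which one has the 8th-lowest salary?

Haru

Chaining the given pairs: Isla < Tariq < Wren < Chen < Maya < Cara < Gus < Haru < Faye < Udo < Bea < Yosef.
The 8th smallest is Haru.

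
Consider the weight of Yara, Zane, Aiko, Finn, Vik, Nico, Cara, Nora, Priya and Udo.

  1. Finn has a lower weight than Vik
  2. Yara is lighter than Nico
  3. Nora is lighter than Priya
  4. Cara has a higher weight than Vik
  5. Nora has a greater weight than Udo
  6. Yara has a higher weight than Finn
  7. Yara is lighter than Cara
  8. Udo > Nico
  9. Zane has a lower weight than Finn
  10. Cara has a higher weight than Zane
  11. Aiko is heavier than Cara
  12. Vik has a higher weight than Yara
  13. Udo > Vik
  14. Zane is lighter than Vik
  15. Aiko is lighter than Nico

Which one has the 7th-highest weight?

The consecutive relations fix a unique order: Zane < Finn < Yara < Vik < Cara < Aiko < Nico < Udo < Nora < Priya.
Counting 7 from the largest end gives Vik.

Vik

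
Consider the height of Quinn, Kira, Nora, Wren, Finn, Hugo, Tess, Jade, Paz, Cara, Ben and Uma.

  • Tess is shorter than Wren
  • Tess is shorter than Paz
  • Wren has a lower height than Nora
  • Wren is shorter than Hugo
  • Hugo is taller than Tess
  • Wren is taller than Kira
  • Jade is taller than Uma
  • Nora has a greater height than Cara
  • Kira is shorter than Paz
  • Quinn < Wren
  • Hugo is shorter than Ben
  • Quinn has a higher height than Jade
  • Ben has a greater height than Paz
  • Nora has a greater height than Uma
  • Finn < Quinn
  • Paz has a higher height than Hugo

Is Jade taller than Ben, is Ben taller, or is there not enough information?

Ben

Following the relations from Jade: Jade < Quinn < Wren < Hugo < Paz < Ben.
So Ben is taller.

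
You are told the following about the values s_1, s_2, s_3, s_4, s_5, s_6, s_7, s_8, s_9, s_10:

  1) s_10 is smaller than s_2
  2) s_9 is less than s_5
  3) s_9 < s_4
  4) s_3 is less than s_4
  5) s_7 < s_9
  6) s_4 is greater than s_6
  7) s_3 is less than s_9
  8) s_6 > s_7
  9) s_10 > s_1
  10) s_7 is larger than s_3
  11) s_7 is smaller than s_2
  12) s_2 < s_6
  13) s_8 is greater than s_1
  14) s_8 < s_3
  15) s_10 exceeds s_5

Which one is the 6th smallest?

The consecutive relations fix a unique order: s_1 < s_8 < s_3 < s_7 < s_9 < s_5 < s_10 < s_2 < s_6 < s_4.
The 6th smallest is s_5.

s_5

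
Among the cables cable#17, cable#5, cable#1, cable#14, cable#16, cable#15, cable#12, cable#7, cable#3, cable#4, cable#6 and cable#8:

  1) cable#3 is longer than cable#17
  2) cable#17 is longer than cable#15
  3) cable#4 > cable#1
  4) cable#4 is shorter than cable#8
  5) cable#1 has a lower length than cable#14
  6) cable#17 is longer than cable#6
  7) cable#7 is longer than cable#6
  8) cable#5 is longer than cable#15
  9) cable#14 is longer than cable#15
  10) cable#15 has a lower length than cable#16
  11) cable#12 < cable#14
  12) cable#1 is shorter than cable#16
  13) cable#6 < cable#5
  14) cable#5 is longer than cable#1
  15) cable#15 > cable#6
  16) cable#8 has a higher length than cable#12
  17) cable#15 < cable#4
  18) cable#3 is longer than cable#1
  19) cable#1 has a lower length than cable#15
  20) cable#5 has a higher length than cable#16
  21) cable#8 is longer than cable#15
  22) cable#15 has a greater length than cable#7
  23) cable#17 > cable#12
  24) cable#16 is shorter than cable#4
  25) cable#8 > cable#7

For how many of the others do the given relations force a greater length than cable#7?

8

From cable#7 the given relations immediately reach cable#15, cable#8.
From those, cable#17, cable#16, cable#4, cable#14, cable#5 — 7 in total.
From those, cable#3 — 8 in total.
Nothing else is reachable above cable#7; 8 in all.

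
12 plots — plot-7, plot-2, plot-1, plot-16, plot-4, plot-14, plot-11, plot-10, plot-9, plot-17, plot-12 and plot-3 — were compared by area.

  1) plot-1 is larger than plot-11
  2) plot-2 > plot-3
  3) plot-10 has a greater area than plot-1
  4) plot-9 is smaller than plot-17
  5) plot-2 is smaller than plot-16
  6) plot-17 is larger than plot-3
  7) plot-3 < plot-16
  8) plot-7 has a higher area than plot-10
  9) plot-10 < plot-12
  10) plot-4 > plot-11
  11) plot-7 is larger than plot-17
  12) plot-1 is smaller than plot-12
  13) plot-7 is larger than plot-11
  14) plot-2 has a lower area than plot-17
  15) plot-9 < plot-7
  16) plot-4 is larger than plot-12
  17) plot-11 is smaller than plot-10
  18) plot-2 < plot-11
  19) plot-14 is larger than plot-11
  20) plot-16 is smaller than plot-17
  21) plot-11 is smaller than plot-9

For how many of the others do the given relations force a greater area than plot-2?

10

The elements the relations force above plot-2 are plot-16, plot-11, plot-1, plot-10, plot-12, plot-14, plot-4, plot-9, plot-17, plot-7 — no chain reaches any other.
That is 10.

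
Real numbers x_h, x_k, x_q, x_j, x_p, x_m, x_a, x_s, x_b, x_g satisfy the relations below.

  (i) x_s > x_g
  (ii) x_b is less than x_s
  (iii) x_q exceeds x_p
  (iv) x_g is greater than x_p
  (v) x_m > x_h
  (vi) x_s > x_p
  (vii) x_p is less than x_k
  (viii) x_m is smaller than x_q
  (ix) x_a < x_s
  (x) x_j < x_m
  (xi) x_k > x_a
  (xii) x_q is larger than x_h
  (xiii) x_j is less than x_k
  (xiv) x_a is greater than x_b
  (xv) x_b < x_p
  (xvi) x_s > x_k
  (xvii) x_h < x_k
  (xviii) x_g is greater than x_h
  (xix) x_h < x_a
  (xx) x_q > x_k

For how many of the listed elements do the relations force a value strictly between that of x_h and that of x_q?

3

The relations place x_h below x_q. An element lies strictly between them when it is forced above x_h and also forced below x_q.
Above x_h: {x_g, x_a, x_k, x_m, x_s}. Below x_q: {x_b, x_p, x_a, x_j, x_k, x_m}.
Intersection: {x_a, x_k, x_m} — 3.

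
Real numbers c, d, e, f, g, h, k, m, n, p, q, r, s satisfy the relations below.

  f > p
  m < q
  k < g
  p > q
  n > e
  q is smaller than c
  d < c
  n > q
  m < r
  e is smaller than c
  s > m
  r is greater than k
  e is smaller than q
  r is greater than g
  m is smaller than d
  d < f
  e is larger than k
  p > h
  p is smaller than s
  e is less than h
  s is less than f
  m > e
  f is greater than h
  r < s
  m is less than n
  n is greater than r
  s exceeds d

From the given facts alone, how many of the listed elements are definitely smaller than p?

From p the given relations immediately reach h, q.
From those, e, m — 4 in total.
From those, k — 5 in total.
Nothing else is reachable below p; 5 in all.

5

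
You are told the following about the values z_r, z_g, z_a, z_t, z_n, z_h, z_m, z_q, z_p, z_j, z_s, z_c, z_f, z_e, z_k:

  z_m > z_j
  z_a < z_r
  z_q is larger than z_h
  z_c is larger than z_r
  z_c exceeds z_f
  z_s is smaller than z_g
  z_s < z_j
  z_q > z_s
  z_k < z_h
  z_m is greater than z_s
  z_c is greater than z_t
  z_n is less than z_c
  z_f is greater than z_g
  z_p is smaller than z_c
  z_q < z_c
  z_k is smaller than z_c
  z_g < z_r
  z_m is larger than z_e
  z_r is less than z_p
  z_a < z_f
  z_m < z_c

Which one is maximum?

z_c

Chaining downward from z_c: directly below it, z_k, z_n, z_r, z_q, z_m, z_t, z_p, z_f; then z_e, z_s, z_g, z_a, z_h, z_j.
That covers every other element, and nothing is given above z_c, so z_c is the maximum.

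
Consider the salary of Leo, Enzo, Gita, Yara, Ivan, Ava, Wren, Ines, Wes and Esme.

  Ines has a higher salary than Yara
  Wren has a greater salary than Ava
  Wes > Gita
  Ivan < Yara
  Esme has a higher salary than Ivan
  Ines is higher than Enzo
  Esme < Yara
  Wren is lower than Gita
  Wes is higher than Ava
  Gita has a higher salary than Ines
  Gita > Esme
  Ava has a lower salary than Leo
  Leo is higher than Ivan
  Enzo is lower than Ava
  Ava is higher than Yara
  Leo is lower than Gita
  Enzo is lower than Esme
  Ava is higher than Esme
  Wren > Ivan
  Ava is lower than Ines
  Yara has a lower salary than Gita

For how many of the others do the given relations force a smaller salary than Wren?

Directly below Wren: Ivan, Ava.
One step further: Enzo, Esme, Yara (5 so far).
No other element is forced below Wren by the given relations, so the count is 5.

5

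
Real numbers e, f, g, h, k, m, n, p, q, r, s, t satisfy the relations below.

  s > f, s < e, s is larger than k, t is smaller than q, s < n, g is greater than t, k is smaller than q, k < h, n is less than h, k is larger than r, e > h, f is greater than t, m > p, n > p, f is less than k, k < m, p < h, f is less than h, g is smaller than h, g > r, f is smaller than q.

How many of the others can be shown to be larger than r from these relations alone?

8

From r the given relations immediately reach k, g.
From those, s, m, q, h — 6 in total.
From those, n, e — 8 in total.
No other element is forced above r by the given relations, so the count is 8.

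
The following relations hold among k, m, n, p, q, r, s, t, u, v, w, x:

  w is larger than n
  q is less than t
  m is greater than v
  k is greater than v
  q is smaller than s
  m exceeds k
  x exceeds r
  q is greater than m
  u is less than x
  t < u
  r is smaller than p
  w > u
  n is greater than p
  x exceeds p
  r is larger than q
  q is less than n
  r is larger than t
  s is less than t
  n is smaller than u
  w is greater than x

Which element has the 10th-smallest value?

The consecutive relations fix a unique order: v < k < m < q < s < t < r < p < n < u < x < w.
The 10th smallest is u.

u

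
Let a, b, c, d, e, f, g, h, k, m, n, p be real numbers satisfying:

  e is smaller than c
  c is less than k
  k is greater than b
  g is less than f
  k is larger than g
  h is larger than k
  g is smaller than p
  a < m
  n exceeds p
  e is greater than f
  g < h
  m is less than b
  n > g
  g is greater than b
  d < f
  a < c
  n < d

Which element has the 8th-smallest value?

f

The consecutive relations fix a unique order: a < m < b < g < p < n < d < f < e < c < k < h.
Counting 8 from the smallest end gives f.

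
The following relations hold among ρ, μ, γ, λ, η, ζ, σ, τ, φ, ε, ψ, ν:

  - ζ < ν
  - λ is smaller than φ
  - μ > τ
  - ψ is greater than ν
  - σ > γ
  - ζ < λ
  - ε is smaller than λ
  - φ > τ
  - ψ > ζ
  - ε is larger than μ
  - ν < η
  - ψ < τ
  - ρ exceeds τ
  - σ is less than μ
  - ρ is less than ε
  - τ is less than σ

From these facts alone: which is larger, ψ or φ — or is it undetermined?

φ

Following the relations from ψ: ψ < τ < σ < μ < ε < λ < φ.
So φ is larger.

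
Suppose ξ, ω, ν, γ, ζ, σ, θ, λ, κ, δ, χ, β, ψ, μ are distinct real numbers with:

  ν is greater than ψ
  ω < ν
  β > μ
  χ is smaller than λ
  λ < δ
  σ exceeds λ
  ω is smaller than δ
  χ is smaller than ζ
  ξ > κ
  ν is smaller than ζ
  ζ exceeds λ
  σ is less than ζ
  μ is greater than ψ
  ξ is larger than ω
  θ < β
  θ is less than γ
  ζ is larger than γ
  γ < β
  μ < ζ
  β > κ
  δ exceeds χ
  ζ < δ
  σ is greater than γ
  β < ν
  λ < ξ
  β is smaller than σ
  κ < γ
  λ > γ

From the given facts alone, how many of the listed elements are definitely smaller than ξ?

The elements the relations force below ξ are χ, ω, θ, κ, γ, λ — no chain reaches any other.
That is 6.

6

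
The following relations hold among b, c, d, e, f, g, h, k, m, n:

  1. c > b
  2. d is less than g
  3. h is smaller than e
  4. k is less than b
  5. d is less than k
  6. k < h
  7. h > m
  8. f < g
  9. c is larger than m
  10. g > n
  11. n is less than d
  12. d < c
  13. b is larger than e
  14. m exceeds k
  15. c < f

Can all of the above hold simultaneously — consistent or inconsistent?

Every relation is compatible with n < d < k < m < h < e < b < c < f < g; the set is consistent.

consistent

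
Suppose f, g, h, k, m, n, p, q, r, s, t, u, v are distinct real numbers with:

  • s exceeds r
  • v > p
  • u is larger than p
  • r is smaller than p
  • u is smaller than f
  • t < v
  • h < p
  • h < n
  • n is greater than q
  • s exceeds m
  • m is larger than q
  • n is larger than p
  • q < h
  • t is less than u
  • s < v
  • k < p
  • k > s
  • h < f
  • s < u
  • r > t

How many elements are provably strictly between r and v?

The relations place r below v. An element lies strictly between them when it is forced above r and also forced below v.
Above r: {s, k, p, u, n, f}. Below v: {t, q, m, s, k, h, p}.
Intersection: {s, k, p} — 3.

3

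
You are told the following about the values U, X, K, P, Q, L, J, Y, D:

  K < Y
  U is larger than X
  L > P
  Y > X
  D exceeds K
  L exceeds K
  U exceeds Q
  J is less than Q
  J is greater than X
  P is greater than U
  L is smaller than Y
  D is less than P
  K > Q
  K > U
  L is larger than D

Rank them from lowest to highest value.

The consecutive links are each given: X < J; J < Q; Q < U; U < K; K < D; D < P; P < L; L < Y.

X < J < Q < U < K < D < P < L < Y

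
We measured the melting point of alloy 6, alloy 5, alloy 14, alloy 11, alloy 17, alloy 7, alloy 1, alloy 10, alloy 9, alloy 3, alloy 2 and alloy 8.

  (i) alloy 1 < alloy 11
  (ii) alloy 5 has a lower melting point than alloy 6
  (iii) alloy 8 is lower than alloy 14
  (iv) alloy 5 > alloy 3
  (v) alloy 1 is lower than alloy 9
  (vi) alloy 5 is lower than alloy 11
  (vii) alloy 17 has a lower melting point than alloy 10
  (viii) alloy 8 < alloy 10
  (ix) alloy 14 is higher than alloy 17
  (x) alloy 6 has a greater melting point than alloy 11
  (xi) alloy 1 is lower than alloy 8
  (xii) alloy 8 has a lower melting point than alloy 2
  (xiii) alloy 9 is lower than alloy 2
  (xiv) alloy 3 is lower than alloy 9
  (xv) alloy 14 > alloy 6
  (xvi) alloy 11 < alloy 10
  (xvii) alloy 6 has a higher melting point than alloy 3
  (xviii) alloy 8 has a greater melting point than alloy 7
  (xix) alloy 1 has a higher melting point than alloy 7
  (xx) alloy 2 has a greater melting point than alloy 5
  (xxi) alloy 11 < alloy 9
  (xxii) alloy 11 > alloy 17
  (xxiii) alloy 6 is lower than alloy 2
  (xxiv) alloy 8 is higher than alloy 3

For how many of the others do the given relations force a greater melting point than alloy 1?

7

Directly above alloy 1: alloy 11, alloy 9, alloy 8.
One step further: alloy 6, alloy 10, alloy 14, alloy 2 (7 so far).
No other element is forced above alloy 1 by the given relations, so the count is 7.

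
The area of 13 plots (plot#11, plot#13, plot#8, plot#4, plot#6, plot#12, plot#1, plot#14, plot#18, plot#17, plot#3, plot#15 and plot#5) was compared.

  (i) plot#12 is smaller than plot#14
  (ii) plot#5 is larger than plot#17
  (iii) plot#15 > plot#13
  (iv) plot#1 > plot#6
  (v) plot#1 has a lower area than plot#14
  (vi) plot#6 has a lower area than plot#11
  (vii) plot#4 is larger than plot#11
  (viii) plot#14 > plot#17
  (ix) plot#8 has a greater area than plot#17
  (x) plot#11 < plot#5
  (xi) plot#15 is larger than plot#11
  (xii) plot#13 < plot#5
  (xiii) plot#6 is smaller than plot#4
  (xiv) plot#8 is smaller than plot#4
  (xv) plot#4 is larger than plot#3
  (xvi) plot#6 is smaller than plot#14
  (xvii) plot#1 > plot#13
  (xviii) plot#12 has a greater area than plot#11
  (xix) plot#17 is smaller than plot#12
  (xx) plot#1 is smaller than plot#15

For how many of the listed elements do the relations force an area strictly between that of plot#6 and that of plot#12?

1

The relations place plot#6 below plot#12. An element lies strictly between them when it is forced above plot#6 and also forced below plot#12.
Above plot#6: {plot#11, plot#1, plot#5, plot#4, plot#15, plot#14}. Below plot#12: {plot#11, plot#17}.
Intersection: {plot#11} — 1.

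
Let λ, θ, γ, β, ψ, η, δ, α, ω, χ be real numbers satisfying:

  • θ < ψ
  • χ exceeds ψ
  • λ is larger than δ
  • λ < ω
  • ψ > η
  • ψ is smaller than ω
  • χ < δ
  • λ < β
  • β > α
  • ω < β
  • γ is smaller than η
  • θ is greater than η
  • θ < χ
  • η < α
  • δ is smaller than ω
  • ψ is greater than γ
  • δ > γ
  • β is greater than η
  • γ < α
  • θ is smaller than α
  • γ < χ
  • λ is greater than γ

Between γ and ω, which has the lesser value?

γ < η and η < θ give γ < θ.
With θ < ψ: γ < η < θ < ψ.
With ψ < χ: γ < η < θ < ψ < χ.
Then χ < δ extends the chain to δ.
With δ < λ: γ < η < θ < ψ < χ < δ < λ.
Then λ < ω extends the chain to ω.
So γ < ω; γ is the smaller of the two.

γ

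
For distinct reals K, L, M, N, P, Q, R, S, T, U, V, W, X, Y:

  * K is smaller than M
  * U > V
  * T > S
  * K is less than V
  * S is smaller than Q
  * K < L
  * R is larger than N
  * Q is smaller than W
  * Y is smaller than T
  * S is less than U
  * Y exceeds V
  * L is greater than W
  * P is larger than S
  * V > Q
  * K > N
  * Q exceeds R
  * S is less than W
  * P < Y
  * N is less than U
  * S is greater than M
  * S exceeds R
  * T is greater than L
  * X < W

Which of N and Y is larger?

Y

N < K < M < S < P < Y, by transitivity through K, M, S, P.
So N < Y; Y is the larger of the two.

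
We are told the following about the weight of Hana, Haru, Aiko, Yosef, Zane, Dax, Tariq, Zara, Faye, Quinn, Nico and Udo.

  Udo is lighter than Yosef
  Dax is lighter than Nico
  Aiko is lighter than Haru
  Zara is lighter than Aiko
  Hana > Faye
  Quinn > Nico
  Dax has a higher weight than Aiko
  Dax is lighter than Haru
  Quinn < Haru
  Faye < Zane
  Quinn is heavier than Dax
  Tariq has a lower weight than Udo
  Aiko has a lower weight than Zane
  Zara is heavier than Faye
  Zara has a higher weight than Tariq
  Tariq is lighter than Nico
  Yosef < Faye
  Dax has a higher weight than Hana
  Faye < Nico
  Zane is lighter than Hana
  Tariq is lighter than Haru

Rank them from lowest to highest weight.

Each adjacent pair is fixed by a given relation: Tariq < Udo; Udo < Yosef; Yosef < Faye; Faye < Zara; Zara < Aiko; Aiko < Zane; Zane < Hana; Hana < Dax; Dax < Nico; Nico < Quinn; Quinn < Haru. Chaining them end to end gives the full order.

Tariq < Udo < Yosef < Faye < Zara < Aiko < Zane < Hana < Dax < Nico < Quinn < Haru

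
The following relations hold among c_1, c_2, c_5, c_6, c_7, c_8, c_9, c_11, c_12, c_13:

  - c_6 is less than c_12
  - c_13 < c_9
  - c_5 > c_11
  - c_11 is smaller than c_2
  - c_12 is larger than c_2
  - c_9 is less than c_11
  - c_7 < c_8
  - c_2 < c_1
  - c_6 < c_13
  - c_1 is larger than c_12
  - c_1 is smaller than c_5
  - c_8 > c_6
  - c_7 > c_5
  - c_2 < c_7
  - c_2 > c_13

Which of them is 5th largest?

Piecing the relations together gives one ordering: c_6 < c_13 < c_9 < c_11 < c_2 < c_12 < c_1 < c_5 < c_7 < c_8.
The 5th largest is c_12.

c_12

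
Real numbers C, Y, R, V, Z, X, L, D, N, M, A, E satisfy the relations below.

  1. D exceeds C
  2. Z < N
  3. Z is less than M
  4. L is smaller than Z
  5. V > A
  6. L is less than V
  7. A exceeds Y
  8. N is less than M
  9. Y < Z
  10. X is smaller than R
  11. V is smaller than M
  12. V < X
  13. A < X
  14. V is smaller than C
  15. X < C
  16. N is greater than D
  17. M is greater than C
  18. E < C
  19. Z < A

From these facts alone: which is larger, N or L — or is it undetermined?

Chaining the given relations: L < Z < A < V < X < C < D < N.
So N is larger.

N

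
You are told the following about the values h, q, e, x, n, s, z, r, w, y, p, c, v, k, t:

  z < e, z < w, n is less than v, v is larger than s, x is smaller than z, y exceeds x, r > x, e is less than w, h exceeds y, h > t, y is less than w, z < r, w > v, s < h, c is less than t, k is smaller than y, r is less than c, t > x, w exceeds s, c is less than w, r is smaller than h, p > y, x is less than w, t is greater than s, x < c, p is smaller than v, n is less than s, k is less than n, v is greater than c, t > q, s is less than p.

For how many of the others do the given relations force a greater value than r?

Directly above r: c, h.
One step further: v, t, w (5 so far).
No other element is forced above r by the given relations, so the count is 5.

5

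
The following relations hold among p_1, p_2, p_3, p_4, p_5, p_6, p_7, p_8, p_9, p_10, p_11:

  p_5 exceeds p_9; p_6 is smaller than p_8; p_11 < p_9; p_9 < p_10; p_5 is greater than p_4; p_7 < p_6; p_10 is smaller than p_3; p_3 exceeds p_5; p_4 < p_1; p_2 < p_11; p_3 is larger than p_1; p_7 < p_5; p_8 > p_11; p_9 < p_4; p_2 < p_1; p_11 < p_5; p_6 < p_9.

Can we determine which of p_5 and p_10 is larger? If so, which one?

undetermined

Following every chain through p_5: above p_5 we get p_3; below p_5 we get p_7, p_2, p_6, p_11, p_9, p_4.
p_10 is not reached, and no chain runs the other way from p_10 to p_5.
So the given relations leave the order of p_5 and p_10 undetermined.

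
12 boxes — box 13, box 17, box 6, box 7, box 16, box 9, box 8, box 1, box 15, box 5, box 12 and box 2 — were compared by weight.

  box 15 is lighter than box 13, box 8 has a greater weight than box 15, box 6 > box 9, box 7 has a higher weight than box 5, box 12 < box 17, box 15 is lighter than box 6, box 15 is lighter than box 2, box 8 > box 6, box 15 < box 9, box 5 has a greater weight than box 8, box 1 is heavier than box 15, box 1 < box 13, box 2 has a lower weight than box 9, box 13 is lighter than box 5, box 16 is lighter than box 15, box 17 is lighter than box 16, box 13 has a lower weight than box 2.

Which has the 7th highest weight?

box 13

Piecing the relations together gives one ordering: box 12 < box 17 < box 16 < box 15 < box 1 < box 13 < box 2 < box 9 < box 6 < box 8 < box 5 < box 7.
The 7th largest is box 13.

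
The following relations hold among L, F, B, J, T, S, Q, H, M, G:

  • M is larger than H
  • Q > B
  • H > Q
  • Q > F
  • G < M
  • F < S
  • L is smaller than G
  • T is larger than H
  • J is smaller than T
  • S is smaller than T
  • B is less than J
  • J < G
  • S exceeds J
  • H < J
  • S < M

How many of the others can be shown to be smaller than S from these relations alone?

The elements the relations force below S are F, B, Q, H, J — no chain reaches any other.
That is 5.

5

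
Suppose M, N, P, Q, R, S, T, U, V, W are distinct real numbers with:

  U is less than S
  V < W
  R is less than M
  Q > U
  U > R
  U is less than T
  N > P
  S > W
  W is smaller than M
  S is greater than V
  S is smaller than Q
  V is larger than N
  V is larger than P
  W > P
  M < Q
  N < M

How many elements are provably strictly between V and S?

The relations place V below S. An element lies strictly between them when it is forced above V and also forced below S.
Above V: {W, M, Q}. Below S: {P, N, R, U, W}.
Intersection: {W} — 1.

1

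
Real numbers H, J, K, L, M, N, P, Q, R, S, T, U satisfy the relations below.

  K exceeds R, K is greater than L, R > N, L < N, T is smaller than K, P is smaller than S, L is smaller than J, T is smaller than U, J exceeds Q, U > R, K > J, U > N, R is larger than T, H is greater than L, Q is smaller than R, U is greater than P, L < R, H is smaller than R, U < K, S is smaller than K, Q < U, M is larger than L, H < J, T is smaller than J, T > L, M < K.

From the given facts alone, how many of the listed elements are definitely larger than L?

8

The elements the relations force above L are T, M, N, H, J, R, U, K — no chain reaches any other.
That is 8.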